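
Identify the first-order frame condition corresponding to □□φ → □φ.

Density

This is the C4 axiom.
Its frame correspondent is density — ∀x ∀y (Rxy → ∃z (Rxz ∧ Rzy)).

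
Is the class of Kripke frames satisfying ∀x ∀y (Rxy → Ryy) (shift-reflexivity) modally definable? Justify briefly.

Yes, by □(□p → p)

Yes: it is shift-reflexivity, defined by the T□ schema □(□p → p).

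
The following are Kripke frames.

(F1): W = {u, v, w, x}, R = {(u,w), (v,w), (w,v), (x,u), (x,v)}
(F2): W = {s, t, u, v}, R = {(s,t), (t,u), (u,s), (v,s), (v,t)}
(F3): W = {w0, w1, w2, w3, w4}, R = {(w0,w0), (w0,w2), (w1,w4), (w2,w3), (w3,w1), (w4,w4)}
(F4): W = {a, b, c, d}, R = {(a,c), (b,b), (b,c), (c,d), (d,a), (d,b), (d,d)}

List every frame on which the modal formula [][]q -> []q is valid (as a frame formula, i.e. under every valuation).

none

This is the axiom for density; its first-order frame correspondent is forall x forall y (Rxy -> exists z (Rxz & Rzy)).
(F1): fails — Ruw but no z with Ruz and Rzw.
(F2): fails — Rus but no z with Ruz and Rzs.
(F3): fails — Rw3w1 but no z with Rw3z and Rzw1.
(F4): fails — Rac but no z with Raz and Rzc.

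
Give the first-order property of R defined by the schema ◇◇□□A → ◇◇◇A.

∀x ∀y (xR²y → ∃w (yR²w ∧ xR³w))

This is a Sahlqvist (Geach-type) schema ◇^2□^2A → □^0◇^3A.
Minimal-valuation argument: fix x; take any y with xR^2y and any z with xR^0z. Set V(A) to the set of worlds R-reachable from y in exactly 2 steps. Then □^2A holds at y, so the antecedent holds at x; validity forces ◇^3A at z, giving a w with zR^3w and yR^2w.
First-order correspondent: ∀x ∀y (xR²y → ∃w (yR²w ∧ xR³w)).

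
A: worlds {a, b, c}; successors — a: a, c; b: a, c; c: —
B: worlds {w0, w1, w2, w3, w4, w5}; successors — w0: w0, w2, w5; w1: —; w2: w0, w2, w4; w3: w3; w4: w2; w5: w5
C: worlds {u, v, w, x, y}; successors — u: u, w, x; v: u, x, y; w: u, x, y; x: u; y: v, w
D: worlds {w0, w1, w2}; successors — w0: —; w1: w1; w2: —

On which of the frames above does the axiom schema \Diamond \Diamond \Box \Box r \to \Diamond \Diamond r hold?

B, C, D

Frame correspondent (Sahlqvist): \forall x \forall y (x R^2 y \to \exists w (y R^2 w \wedge x R^2 w)) — i.e. a generalized confluence (Geach) condition.
A: fails — aR²c but no w with cR²w and aR²w.
B: ✓.
C: ✓.
D: ✓.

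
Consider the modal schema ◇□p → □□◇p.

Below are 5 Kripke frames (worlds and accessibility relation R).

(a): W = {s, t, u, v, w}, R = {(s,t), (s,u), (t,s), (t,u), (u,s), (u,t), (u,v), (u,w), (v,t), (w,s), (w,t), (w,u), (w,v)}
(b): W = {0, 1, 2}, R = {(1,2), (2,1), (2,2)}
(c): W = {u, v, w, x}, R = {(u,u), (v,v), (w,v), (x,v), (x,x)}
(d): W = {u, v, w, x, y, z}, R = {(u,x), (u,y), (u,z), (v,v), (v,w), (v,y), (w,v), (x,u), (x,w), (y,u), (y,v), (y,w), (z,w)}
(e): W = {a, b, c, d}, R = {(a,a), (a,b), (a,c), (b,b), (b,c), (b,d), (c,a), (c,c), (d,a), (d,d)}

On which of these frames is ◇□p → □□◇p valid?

Frame correspondent (Sahlqvist): ∀x ∀y ∀z ((xRy ∧ xR²z) → ∃w (yRw ∧ zRw)) — i.e. a generalized confluence (Geach) condition.
(a): fails — sRt, sR²v but no w* with tRw* and vRw*.
(b): ✓.
(c): ✓.
(d): fails — uRx, uR²u but no t with xRt and uRt.
(e): ✓.

(b), (c), (e)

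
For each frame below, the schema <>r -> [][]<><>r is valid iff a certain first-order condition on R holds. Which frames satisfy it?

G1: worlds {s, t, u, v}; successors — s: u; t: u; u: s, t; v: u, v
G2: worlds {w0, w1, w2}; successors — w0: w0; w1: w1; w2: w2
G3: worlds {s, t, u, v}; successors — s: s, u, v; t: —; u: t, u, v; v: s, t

This is the axiom for a generalized confluence (Geach) condition; its first-order frame correspondent is forall x forall y forall z ((xRy & x R^2 z) -> exists w (y = w & z R^2 w)).
G1: fails — sRu, sR²s but no w with u=w and sR²w.
G2: holds.
G3: fails — sRs, sR²t but no w with s=w and tR²w.
Valid on: G2.

G2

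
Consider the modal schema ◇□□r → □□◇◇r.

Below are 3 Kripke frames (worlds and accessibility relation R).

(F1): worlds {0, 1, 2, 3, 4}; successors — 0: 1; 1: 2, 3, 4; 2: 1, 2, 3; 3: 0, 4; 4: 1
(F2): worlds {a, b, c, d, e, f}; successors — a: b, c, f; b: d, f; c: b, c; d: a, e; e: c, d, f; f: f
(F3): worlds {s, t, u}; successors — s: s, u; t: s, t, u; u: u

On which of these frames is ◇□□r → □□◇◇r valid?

(F2), (F3)

Frame correspondent (Sahlqvist): ∀x ∀y ∀z ((xRy ∧ xR²z) → ∃w (yR²w ∧ zR²w)) — i.e. a generalized confluence (Geach) condition.
(F1): fails — 1R3, 1R²0 but no w with 3R²w and 0R²w.
(F2): ✓.
(F3): ✓.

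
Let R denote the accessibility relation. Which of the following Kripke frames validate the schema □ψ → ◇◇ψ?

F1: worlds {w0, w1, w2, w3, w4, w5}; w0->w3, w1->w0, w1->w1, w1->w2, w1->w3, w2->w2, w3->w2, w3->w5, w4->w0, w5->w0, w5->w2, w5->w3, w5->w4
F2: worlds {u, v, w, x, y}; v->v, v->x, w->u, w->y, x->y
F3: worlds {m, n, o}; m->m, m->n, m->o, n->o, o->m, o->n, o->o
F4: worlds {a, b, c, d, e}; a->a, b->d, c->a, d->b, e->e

F3

Frame correspondent (Sahlqvist): ∀x ∃w (xRw ∧ xR²w) — i.e. a generalized confluence (Geach) condition.
F1: fails — at w0 but no w with w0Rw and w0R²w.
F2: fails — at u but no t with uRt and uR²t.
F3: satisfies the condition.
F4: fails — at b but no w with bRw and bR²w.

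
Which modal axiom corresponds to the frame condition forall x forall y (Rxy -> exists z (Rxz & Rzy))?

A defining formula is □□s → □s (the C4 axiom).
Suppose □□s→□s is valid. Take Rxy and set V(s)={w : xR²w}. Then □□s at x, so □s at x, so s at y, i.e. ∃z(Rxz∧Rzy).

□□s → □s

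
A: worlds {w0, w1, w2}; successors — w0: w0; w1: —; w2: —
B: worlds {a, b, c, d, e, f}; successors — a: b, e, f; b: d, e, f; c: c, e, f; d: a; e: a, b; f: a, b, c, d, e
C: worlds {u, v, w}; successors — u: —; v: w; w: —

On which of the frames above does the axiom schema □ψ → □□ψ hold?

The schema corresponds to transitivity: ∀x ∀y ∀z (Rxy ∧ Ryz → Rxz).
A: satisfies the condition.
B: fails — Reb and Rbf but not Ref.
C: satisfies the condition.

A, C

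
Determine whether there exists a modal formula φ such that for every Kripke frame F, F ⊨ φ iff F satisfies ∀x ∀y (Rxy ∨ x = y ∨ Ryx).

If a class were modally definable it would be closed under disjoint unions (Goldblatt–Thomason).
Take 2 disjoint single-world reflexive frames: each is trivially connected, but their disjoint union has 2 worlds with no edge between distinct components, so it is not connected.
So the class is not modally definable.

No — not modally definable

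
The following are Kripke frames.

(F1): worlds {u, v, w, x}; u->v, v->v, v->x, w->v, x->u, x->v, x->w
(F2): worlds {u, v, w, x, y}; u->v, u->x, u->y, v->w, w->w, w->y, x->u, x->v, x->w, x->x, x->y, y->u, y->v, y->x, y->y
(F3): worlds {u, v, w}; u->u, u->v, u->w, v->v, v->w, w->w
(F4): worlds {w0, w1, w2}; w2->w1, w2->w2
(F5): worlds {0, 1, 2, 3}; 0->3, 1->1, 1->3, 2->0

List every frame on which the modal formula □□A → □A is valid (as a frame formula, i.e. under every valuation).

(F2), (F3), (F4)

The schema corresponds to density: ∀x ∀y (Rxy → ∃z (Rxz ∧ Rzy)).
(F1): fails — Rxw but no z with Rxz and Rzw.
(F2): satisfies the condition.
(F3): satisfies the condition.
(F4): satisfies the condition.
(F5): fails — R20 but no z with R2z and Rz0.
Valid on: (F2), (F3), (F4).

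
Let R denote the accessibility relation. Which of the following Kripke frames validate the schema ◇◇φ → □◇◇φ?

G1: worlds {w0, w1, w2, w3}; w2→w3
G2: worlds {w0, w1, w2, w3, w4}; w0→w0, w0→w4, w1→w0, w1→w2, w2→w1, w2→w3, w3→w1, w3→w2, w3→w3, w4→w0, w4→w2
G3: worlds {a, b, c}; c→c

G1, G3

The schema corresponds to a generalized confluence (Geach) condition: ∀x ∀y ∀z ((xR²y ∧ xRz) → ∃w (y = w ∧ zR²w)).
G1: satisfies the condition.
G2: fails — w0R²w2, w0Rw4 but no w with w2=w and w4R²w.
G3: satisfies the condition.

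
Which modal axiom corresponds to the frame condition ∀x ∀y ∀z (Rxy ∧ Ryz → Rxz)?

A defining formula is □r → □□r (the 4 axiom).
Suppose □r→□□r is valid. Take Rxy, Ryz and set V(r)={w : Rxw}. Then □r at x, so □□r at x, so □r at y, so r at z, i.e. Rxz.

□r → □□r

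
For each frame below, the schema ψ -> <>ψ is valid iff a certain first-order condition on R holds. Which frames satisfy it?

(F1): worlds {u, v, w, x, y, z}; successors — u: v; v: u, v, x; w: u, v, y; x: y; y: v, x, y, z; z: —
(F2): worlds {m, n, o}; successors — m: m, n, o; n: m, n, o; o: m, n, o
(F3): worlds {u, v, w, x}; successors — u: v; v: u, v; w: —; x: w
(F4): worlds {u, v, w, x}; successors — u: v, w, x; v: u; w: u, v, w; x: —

(F2)

The schema corresponds to reflexivity: forall x Rxx.
(F1): fails — world u does not see itself.
(F2): satisfies the condition.
(F3): fails — world u does not see itself.
(F4): fails — world u does not see itself.
Valid on: (F2).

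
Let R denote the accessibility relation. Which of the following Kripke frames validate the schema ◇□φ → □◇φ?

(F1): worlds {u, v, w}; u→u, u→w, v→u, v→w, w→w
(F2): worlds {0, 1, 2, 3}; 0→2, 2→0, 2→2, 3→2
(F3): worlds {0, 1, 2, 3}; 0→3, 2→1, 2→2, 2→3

The schema corresponds to convergence: ∀x ∀y ∀z (Rxy ∧ Rxz → ∃w (Ryw ∧ Rzw)).
(F1): ✓.
(F2): ✓.
(F3): fails — R03 and R03 but 3 and 3 have no common successor.
Valid on: (F1), (F2).

(F1), (F2)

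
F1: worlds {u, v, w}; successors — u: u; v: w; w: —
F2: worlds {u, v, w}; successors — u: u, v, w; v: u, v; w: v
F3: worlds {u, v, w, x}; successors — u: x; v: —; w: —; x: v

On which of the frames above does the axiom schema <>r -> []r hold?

F1, F3

This is the axiom for partial functionality; its first-order frame correspondent is forall x forall y forall z (Rxy & Rxz -> y = z).
F1: ✓.
F2: fails — u sees both u and v.
F3: ✓.
Valid on: F1, F3.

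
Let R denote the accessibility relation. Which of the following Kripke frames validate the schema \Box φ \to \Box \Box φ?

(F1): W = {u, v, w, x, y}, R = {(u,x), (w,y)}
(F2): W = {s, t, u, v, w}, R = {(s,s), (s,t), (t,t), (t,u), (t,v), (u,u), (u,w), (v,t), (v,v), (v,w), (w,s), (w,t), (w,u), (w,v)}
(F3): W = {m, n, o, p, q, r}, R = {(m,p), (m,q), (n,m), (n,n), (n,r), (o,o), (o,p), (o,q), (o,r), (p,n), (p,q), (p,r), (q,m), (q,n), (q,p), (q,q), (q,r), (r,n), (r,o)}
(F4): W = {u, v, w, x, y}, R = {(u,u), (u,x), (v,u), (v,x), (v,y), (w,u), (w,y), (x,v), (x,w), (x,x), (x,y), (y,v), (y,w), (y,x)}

Frame correspondent (Sahlqvist): \forall x \forall y \forall z (Rxy \wedge Ryz \to Rxz) — i.e. transitivity.
(F1): ✓.
(F2): fails — Rtv and Rvw but not Rtw.
(F3): fails — Rop and Rpn but not Ron.
(F4): fails — Rxw and Rwu but not Rxu.

(F1)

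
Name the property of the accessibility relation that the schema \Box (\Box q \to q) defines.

This is the T□ axiom.
Its frame correspondent is shift-reflexivity — \forall x \forall y (Rxy \to Ryy).

shift-reflexivity: \forall x \forall y (Rxy \to Ryy)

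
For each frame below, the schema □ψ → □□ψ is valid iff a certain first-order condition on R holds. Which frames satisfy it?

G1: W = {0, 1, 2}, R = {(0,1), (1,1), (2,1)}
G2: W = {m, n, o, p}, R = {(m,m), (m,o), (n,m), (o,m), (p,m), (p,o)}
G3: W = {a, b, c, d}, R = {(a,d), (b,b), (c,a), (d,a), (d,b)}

G1

The schema corresponds to transitivity: ∀x ∀y ∀z (Rxy ∧ Ryz → Rxz).
G1: holds.
G2: fails — Rom and Rmo but not Roo.
G3: fails — Rca and Rad but not Rcd.
Valid on: G1.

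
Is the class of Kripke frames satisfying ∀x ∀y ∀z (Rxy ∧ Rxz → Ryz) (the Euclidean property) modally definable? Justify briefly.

This is a Sahlqvist condition; the 5 axiom ◇q → □◇q defines it.
Suppose ◇q→□◇q is valid. Take Rxy, Rxz and set V(q)={y}. Then ◇q at x, so □◇q at x, so ◇q at z, so some w with Rzw has q; w=y, i.e. Rzy. By symmetry of the argument, Ryz.

Definable; ◇q → □◇q defines it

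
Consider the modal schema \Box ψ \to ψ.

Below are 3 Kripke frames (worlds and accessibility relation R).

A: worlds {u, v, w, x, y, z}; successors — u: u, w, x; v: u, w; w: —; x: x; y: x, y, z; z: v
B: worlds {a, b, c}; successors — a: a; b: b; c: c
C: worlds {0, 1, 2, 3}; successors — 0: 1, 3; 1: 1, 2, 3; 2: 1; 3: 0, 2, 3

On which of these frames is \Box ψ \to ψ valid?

B

This is the axiom for reflexivity; its first-order frame correspondent is \forall x Rxx.
A: fails — world v does not see itself.
B: ✓.
C: fails — world 0 does not see itself.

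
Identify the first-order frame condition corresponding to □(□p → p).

Shift-reflexivity

This schema is the T□ axiom.
Its frame correspondent is shift-reflexivity — ∀x ∀y (Rxy → Ryy).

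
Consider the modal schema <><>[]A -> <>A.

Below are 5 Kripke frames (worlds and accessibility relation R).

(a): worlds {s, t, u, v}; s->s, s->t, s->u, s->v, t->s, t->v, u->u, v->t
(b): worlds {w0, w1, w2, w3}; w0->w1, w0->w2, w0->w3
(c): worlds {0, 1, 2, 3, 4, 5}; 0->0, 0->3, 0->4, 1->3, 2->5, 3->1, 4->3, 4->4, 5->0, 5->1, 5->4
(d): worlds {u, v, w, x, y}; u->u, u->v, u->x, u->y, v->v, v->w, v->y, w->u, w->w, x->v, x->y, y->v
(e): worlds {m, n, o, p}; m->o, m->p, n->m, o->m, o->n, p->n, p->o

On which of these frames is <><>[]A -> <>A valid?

(b)

This is the axiom for a generalized confluence (Geach) condition; its first-order frame correspondent is forall x forall y (x R^2 y -> exists w (yRw & xRw)).
(a): fails — tR²u but no w with uRw and tRw.
(b): ✓.
(c): fails — 0R²3 but no w with 3Rw and 0Rw.
(d): fails — wR²x but no t with xRt and wRt.
(e): fails — mR²n but no w with nRw and mRw.
Valid on: (b).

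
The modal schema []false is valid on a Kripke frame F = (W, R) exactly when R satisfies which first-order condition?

□⊥ is valid iff no world has any successor (otherwise □⊥ fails at any world with one).
Conversely, on a frame with emptiness of R the schema holds at every world under every valuation.
Frame condition: forall x forall y ~Rxy.

emptiness of R: forall x forall y ~Rxy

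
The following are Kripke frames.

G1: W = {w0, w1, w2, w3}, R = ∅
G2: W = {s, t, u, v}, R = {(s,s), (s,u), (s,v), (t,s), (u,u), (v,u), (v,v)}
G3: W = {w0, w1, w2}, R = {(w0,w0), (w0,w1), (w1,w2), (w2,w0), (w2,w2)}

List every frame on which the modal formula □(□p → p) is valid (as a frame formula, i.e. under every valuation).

G1, G2

Frame correspondent (Sahlqvist): ∀x ∀y (Rxy → Ryy) — i.e. shift-reflexivity.
G1: satisfies the condition.
G2: satisfies the condition.
G3: fails — Rw0w1 but not Rw1w1.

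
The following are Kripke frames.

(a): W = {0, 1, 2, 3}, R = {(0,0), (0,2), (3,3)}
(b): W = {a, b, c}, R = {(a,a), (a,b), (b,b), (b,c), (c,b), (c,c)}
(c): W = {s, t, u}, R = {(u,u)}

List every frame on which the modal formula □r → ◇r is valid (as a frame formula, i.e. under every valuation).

The schema corresponds to seriality: ∀x ∃y Rxy.
(a): fails — world 1 has no successor.
(b): condition met.
(c): fails — world s has no successor.
Valid on: (b).

(b)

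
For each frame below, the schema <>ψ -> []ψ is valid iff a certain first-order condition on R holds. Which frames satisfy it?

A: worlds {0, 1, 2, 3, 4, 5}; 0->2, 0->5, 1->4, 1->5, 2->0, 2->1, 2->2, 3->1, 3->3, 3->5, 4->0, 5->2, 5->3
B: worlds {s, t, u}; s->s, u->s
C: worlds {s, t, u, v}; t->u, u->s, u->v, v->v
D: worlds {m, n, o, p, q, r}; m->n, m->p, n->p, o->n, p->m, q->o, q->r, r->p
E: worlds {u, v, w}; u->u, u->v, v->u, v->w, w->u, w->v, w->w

B

This is the axiom for partial functionality; its first-order frame correspondent is forall x forall y forall z (Rxy & Rxz -> y = z).
A: fails — 0 sees both 2 and 5.
B: holds.
C: fails — u sees both s and v.
D: fails — m sees both n and p.
E: fails — u sees both u and v.
Valid on: B.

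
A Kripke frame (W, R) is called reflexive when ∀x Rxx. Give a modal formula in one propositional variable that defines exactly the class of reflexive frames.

□p → p

This is reflexivity; the standard corresponding axiom is T: □p → p.
Suppose □p→p is valid. At any x set V(p)={w : Rxw}. Then □p holds at x, so p holds at x, i.e. Rxx.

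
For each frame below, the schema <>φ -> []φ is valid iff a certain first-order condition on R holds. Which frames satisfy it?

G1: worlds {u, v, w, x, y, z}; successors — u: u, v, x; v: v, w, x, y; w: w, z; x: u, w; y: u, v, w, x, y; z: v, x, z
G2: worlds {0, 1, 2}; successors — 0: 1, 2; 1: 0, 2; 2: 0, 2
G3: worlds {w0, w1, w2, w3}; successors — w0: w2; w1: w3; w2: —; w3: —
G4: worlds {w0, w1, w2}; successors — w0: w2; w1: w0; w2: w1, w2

G3

Frame correspondent (Sahlqvist): forall x forall y forall z (Rxy & Rxz -> y = z) — i.e. partial functionality.
G1: fails — u sees both u and v.
G2: fails — 0 sees both 1 and 2.
G3: holds.
G4: fails — w2 sees both w1 and w2.
Valid on: G3.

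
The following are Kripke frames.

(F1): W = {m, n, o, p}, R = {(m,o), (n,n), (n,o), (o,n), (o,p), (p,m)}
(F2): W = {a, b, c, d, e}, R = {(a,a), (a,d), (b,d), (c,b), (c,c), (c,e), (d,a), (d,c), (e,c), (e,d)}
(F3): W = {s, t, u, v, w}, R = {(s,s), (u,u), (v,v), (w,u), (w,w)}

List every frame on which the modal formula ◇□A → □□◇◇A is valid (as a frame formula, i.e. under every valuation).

This is the axiom for a generalized confluence (Geach) condition; its first-order frame correspondent is ∀x ∀y ∀z ((xRy ∧ xR²z) → ∃w (yRw ∧ zR²w)).
(F1): fails — mRo, mR²p but no w with oRw and pR²w.
(F2): fails — cRb, cR²b but no w with bRw and bR²w.
(F3): ✓.

(F3)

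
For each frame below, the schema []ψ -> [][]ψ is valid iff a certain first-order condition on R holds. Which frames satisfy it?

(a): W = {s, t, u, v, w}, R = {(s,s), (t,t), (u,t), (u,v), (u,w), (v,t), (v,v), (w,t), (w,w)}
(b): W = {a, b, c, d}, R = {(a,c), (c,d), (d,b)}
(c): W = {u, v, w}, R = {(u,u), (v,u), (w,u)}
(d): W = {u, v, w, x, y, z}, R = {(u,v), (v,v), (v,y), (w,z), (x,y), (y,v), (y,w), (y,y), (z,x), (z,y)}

(a), (c)

The schema corresponds to transitivity: forall x forall y forall z (Rxy & Ryz -> Rxz).
(a): condition met.
(b): fails — Rac and Rcd but not Rad.
(c): condition met.
(d): fails — Ruv and Rvy but not Ruy.
Valid on: (a), (c).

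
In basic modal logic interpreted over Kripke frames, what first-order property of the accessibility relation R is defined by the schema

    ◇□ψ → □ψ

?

the Euclidean property

This is a form of the 5 axiom.
Its frame correspondent is the Euclidean property — ∀x ∀y ∀z (Rxy ∧ Rxz → Ryz).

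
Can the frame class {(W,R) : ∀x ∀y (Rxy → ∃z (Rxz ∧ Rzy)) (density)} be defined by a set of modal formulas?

The condition is density. A defining modal formula is □□q → □q.
Suppose □□q→□q is valid. Take Rxy and set V(q)={w : xR²w}. Then □□q at x, so □q at x, so q at y, i.e. ∃z(Rxz∧Rzy).

Yes, by □□q → □q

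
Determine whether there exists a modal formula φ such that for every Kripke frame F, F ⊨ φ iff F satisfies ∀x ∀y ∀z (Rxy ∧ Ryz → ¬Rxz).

If a class were modally definable it would be closed under surjective bounded morphisms (Goldblatt–Thomason).
The 5-cycle (worlds 0,1,2,3,4 with 0→1→2→3→4→0) is intransitive. Mapping every world to a single reflexive point • is a surjective bounded morphism; the reflexive point is not intransitive (R••∧R•• but R••).
So no modal formula (or set of formulas) defines exactly the intransitive frames.

No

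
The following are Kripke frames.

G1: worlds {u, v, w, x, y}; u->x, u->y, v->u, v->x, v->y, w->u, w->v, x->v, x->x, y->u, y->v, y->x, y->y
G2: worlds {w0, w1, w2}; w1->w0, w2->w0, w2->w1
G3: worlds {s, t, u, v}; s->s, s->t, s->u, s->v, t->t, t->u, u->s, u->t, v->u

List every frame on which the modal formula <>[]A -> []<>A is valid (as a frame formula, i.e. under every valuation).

G1

This is the axiom for convergence; its first-order frame correspondent is forall x forall y forall z (Rxy & Rxz -> exists w (Ryw & Rzw)).
G1: condition met.
G2: fails — Rw1w0 and Rw1w0 but w0 and w0 have no common successor.
G3: fails — Rsv and Rsu but v and u have no common successor.
Valid on: G1.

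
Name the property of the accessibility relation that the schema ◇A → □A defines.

partial functionality

This is the CD axiom.
It corresponds to partial functionality: ∀x ∀y ∀z (Rxy ∧ Rxz → y = z).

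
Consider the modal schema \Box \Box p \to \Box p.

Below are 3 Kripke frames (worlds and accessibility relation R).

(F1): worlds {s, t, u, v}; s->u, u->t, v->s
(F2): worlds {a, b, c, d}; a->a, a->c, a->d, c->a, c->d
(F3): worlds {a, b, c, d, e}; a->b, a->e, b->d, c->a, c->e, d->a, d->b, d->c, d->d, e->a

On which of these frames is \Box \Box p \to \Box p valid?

(F2)

This is the axiom for density; its first-order frame correspondent is \forall x \forall y (Rxy \to \exists z (Rxz \wedge Rzy)).
(F1): fails — Rsu but no z with Rsz and Rzu.
(F2): ✓.
(F3): fails — Rea but no z with Rez and Rza.
Valid on: (F2).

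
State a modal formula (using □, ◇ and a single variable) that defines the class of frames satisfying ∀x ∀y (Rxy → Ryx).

The condition is symmetry. The B schema q → □◇q defines it.
Suppose q→□◇q is valid. Take Rxy and set V(q)={x}. Then q at x, so □◇q at x, so ◇q at y, so some z with Ryz has q; z=x, i.e. Ryx.

q → □◇q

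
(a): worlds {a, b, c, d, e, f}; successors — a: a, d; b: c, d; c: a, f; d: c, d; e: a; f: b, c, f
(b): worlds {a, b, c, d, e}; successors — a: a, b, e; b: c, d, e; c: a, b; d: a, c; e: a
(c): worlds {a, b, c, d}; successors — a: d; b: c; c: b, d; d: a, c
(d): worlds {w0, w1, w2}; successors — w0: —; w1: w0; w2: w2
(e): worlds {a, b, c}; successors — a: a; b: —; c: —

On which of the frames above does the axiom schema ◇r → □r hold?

This is the axiom for partial functionality; its first-order frame correspondent is ∀x ∀y ∀z (Rxy ∧ Rxz → y = z).
(a): fails — a sees both a and d.
(b): fails — a sees both a and b.
(c): fails — c sees both b and d.
(d): condition met.
(e): condition met.

(d), (e)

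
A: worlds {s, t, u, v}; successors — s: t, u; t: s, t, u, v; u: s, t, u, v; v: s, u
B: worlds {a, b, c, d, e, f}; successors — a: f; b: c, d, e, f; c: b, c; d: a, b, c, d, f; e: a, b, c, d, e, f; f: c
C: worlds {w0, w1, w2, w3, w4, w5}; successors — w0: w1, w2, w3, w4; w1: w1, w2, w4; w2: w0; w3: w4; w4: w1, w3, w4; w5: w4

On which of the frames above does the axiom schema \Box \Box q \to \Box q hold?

A

This is the axiom for density; its first-order frame correspondent is \forall x \forall y (Rxy \to \exists z (Rxz \wedge Rzy)).
A: holds.
B: fails — Raf but no z with Raz and Rzf.
C: fails — Rw2w0 but no z with Rw2z and Rzw0.
Valid on: A.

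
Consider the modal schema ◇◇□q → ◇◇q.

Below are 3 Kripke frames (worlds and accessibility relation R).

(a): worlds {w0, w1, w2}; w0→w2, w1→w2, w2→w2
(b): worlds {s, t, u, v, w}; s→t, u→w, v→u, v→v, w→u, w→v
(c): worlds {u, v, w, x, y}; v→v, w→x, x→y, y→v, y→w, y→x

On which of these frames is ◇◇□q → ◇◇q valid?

The schema corresponds to a generalized confluence (Geach) condition: ∀x ∀y (xR²y → ∃w (yRw ∧ xR²w)).
(a): condition met.
(b): fails — uR²u but no w* with uRw* and uR²w*.
(c): fails — wR²y but no t with yRt and wR²t.

(a)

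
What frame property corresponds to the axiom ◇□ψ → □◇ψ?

Convergence

This is the .2 axiom.
It corresponds to convergence: ∀x ∀y ∀z (Rxy ∧ Rxz → ∃w (Ryw ∧ Rzw)).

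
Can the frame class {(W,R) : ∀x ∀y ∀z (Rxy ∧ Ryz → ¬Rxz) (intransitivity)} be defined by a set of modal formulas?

No

Any modally definable frame class is closed under surjective bounded morphisms.
The 5-cycle (worlds a,b,c,d,e with a→b→c→d→e→a) is intransitive. Mapping every world to a single reflexive point • is a surjective bounded morphism; the reflexive point is not intransitive (R••∧R•• but R••).
So no modal formula (or set of formulas) defines exactly the intransitive frames.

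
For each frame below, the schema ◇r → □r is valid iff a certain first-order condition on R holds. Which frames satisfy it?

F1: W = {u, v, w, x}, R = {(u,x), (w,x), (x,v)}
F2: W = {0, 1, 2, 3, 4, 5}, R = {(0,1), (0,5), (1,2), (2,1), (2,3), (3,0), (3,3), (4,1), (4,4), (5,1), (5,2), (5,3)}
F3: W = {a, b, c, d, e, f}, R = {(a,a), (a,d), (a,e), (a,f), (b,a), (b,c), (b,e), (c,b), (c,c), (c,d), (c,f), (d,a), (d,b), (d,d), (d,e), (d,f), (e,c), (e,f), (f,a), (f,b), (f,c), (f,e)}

F1

The schema corresponds to partial functionality: ∀x ∀y ∀z (Rxy ∧ Rxz → y = z).
F1: ✓.
F2: fails — 0 sees both 1 and 5.
F3: fails — a sees both a and d.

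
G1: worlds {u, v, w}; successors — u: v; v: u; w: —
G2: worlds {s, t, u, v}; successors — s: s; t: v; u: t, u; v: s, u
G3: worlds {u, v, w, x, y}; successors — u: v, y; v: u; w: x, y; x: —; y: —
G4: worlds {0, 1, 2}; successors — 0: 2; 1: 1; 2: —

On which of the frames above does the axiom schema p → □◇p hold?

G1

The schema corresponds to symmetry: ∀x ∀y (Rxy → Ryx).
G1: holds.
G2: fails — Rtv but not Rvt.
G3: fails — Rwx but not Rxw.
G4: fails — R02 but not R20.
Valid on: G1.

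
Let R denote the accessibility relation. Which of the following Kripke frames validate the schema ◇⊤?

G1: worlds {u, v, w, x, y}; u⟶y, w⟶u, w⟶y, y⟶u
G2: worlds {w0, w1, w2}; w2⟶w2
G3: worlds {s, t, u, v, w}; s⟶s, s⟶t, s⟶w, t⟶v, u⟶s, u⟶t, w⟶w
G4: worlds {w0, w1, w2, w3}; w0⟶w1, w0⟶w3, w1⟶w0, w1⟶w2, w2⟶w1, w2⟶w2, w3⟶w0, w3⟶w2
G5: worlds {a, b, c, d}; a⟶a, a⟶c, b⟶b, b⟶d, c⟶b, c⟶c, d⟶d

Frame correspondent (Sahlqvist): ∀x ∃y Rxy — i.e. seriality.
G1: fails — world v has no successor.
G2: fails — world w0 has no successor.
G3: fails — world v has no successor.
G4: holds.
G5: holds.
Valid on: G4, G5.

G4, G5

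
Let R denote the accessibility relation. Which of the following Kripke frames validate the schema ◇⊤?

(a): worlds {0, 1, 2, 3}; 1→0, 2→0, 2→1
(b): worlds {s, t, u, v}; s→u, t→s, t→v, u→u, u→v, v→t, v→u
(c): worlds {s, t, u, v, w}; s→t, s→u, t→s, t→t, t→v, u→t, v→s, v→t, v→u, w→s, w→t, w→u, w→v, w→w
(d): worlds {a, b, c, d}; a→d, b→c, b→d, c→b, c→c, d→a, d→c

(b), (c), (d)

This is the axiom for seriality; its first-order frame correspondent is ∀x ∃y Rxy.
(a): fails — world 0 has no successor.
(b): condition met.
(c): condition met.
(d): condition met.
Valid on: (b), (c), (d).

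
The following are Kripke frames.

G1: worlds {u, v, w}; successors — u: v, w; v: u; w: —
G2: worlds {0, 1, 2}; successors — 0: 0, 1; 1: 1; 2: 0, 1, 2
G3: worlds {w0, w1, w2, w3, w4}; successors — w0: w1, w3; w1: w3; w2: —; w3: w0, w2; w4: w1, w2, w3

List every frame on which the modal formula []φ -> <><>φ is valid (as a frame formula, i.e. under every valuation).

Frame correspondent (Sahlqvist): forall x exists w (xRw & x R^2 w) — i.e. a generalized confluence (Geach) condition.
G1: fails — at u but no t with uRt and uR²t.
G2: ✓.
G3: fails — at w1 but no w with w1Rw and w1R²w.

G2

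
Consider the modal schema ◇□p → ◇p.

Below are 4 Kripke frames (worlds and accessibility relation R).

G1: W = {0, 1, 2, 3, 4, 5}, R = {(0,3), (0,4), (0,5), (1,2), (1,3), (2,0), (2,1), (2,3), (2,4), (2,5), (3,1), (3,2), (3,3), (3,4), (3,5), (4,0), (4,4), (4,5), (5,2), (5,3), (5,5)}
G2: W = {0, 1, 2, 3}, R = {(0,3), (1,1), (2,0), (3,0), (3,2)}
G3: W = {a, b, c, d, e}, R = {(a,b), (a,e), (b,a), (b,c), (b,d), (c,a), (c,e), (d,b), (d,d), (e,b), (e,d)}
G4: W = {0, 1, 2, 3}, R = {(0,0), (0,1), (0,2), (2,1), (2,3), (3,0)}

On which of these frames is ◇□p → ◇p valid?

This is the axiom for a generalized confluence (Geach) condition; its first-order frame correspondent is ∀x ∀y (xRy → ∃w (yRw ∧ xRw)).
G1: ✓.
G2: fails — 0R3 but no w with 3Rw and 0Rw.
G3: fails — aRb but no w with bRw and aRw.
G4: fails — 0R1 but no w with 1Rw and 0Rw.

G1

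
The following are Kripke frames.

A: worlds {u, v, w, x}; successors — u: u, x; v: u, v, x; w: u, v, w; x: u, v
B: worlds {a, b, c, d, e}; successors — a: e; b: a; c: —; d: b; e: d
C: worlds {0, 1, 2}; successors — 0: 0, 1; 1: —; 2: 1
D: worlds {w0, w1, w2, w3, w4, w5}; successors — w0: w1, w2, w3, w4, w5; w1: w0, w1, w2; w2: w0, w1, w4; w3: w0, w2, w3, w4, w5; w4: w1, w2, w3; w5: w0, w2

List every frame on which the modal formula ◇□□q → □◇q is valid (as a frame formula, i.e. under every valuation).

The schema corresponds to a generalized confluence (Geach) condition: ∀x ∀y ∀z ((xRy ∧ xRz) → ∃w (yR²w ∧ zRw)).
A: satisfies the condition.
B: fails — aRe, aRe but no w with eR²w and eRw.
C: fails — 0R0, 0R1 but no w with 0R²w and 1Rw.
D: satisfies the condition.
Valid on: A, D.

A, D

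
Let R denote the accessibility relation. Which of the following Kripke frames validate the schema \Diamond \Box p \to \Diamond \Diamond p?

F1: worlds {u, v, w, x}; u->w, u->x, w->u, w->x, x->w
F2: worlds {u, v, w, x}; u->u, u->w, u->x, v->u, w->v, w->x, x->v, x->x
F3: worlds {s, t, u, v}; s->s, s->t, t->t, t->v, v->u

F1, F2

The schema corresponds to a generalized confluence (Geach) condition: \forall x \forall y (xRy \to \exists w (yRw \wedge x R^2 w)).
F1: ✓.
F2: ✓.
F3: fails — vRu but no w with uRw and vR²w.
Valid on: F1, F2.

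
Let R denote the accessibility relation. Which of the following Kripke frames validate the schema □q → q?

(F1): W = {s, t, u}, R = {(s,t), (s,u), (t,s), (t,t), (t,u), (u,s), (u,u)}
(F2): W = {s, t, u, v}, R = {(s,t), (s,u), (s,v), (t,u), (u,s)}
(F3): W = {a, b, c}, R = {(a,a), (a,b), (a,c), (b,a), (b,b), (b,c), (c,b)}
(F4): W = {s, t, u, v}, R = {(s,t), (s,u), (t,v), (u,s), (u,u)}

Frame correspondent (Sahlqvist): ∀x Rxx — i.e. reflexivity.
(F1): fails — world s does not see itself.
(F2): fails — world s does not see itself.
(F3): fails — world c does not see itself.
(F4): fails — world s does not see itself.
Valid on no frame.

none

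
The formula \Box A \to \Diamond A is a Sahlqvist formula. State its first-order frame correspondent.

Suppose □A→◇A is valid. At any x set V(A)=W. Then □A at x, so ◇A at x, so x has a successor.

Seriality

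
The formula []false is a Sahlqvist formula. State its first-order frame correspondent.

Emptiness of R

□⊥ is valid iff no world has any successor (otherwise □⊥ fails at any world with one).
The converse is a direct semantic check.
So the correspondent is emptiness of R.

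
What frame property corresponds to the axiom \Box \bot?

emptiness of R: \forall x \forall y \neg Rxy

□⊥ is valid iff no world has any successor (otherwise □⊥ fails at any world with one).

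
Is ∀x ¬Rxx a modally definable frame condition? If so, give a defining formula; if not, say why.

Any modally definable frame class is closed under surjective bounded morphisms.
The 3-cycle (worlds w0,w1,w2 with w0→w1→w2→w0) is irreflexive, and the map sending every world to a single reflexive point • is a surjective bounded morphism (forth: every edge maps to (•,•); back: every world has a successor). So any modal formula valid on the 3-cycle is also valid on the reflexive point, which is not irreflexive.
So the class is not modally definable.

Not definable by any modal formula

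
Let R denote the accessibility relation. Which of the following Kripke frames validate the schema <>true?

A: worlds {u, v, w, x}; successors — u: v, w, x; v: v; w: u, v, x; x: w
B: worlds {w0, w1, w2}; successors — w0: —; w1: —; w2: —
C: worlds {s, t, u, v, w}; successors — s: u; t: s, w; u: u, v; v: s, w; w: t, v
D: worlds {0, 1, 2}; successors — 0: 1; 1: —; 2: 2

A, C

The schema corresponds to seriality: forall x exists y Rxy.
A: ✓.
B: fails — world w0 has no successor.
C: ✓.
D: fails — world 1 has no successor.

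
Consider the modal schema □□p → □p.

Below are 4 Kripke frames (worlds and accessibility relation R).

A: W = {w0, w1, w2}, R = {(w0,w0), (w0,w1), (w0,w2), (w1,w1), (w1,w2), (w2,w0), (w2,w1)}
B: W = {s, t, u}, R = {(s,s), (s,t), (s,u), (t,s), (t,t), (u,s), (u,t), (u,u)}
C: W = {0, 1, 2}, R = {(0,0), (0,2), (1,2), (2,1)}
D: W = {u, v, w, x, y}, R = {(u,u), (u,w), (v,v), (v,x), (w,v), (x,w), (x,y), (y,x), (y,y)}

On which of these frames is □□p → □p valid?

Frame correspondent (Sahlqvist): ∀x ∀y (Rxy → ∃z (Rxz ∧ Rzy)) — i.e. density.
A: holds.
B: holds.
C: fails — R12 but no z with R1z and Rz2.
D: fails — Rxw but no z with Rxz and Rzw.

A, B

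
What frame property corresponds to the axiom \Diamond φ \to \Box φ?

This is the CD axiom.
Its frame correspondent is partial functionality — \forall x \forall y \forall z (Rxy \wedge Rxz \to y = z).

partial functionality: \forall x \forall y \forall z (Rxy \wedge Rxz \to y = z)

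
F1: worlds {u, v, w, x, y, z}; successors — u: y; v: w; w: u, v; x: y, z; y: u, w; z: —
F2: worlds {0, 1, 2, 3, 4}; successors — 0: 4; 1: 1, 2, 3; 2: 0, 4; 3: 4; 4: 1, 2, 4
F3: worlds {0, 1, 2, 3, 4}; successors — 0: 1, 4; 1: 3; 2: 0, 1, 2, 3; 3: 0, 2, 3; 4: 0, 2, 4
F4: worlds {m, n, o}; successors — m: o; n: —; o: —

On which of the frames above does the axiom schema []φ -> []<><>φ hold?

F2

This is the axiom for a generalized confluence (Geach) condition; its first-order frame correspondent is forall x forall z (xRz -> exists w (xRw & z R^2 w)).
F1: fails — xRz but no t with xRt and zR²t.
F2: satisfies the condition.
F3: fails — 0R1 but no w with 0Rw and 1R²w.
F4: fails — mRo but no w with mRw and oR²w.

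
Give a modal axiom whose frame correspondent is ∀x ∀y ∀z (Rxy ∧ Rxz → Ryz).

◇p → □◇p

The condition is the Euclidean property. The 5 schema ◇p → □◇p defines it.
Suppose ◇p→□◇p is valid. Take Rxy, Rxz and set V(p)={y}. Then ◇p at x, so □◇p at x, so ◇p at z, so some w with Rzw has p; w=y, i.e. Rzy. By symmetry of the argument, Ryz.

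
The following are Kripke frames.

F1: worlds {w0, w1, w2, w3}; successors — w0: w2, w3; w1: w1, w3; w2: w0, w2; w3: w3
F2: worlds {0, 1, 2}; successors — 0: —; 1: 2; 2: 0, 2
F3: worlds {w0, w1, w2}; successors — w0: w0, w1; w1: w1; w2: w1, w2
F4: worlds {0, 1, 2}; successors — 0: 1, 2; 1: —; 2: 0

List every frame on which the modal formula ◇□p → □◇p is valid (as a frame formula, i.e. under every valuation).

F3

This is the axiom for convergence; its first-order frame correspondent is ∀x ∀y ∀z (Rxy ∧ Rxz → ∃w (Ryw ∧ Rzw)).
F1: fails — Rw0w2 and Rw0w3 but w2 and w3 have no common successor.
F2: fails — R22 and R20 but 2 and 0 have no common successor.
F3: condition met.
F4: fails — R01 and R01 but 1 and 1 have no common successor.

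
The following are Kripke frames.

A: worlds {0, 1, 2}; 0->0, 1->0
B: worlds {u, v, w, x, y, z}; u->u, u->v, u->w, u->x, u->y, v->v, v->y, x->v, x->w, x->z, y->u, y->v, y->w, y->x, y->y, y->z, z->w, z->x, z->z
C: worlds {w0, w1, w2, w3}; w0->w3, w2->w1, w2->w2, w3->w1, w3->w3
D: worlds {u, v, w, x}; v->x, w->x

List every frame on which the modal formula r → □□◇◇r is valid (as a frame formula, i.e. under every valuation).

D

This is the axiom for a generalized confluence (Geach) condition; its first-order frame correspondent is ∀x ∀z (xR²z → ∃w (x = w ∧ zR²w)).
A: fails — 1R²0 but no w with 1=w and 0R²w.
B: fails — uR²w but no t with u=t and wR²t.
C: fails — w0R²w1 but no w with w0=w and w1R²w.
D: ✓.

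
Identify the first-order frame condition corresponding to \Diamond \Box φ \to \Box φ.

the Euclidean property: \forall x \forall y \forall z (Rxy \wedge Rxz \to Ryz)

Replacing φ by ¬φ and contraposing gives the equivalent schema ◇φ → □◇φ.
Suppose ◇φ→□◇φ is valid. Take Rxy, Rxz and set V(φ)={y}. Then ◇φ at x, so □◇φ at x, so ◇φ at z, so some w with Rzw has φ; w=y, i.e. Rzy. By symmetry of the argument, Ryz.
Conversely, any frame satisfying \forall x \forall y \forall z (Rxy \wedge Rxz \to Ryz) validates the schema.
So the correspondent is the Euclidean property.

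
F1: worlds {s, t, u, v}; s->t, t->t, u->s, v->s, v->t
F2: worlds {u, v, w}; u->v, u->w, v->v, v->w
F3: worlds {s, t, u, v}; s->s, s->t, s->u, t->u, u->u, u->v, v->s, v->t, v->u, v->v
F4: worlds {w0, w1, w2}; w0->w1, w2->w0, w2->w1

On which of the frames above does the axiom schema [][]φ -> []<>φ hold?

F1, F3

The schema corresponds to a generalized confluence (Geach) condition: forall x forall z (xRz -> exists w (x R^2 w & zRw)).
F1: holds.
F2: fails — uRw but no t with uR²t and wRt.
F3: holds.
F4: fails — w0Rw1 but no w with w0R²w and w1Rw.
Valid on: F1, F3.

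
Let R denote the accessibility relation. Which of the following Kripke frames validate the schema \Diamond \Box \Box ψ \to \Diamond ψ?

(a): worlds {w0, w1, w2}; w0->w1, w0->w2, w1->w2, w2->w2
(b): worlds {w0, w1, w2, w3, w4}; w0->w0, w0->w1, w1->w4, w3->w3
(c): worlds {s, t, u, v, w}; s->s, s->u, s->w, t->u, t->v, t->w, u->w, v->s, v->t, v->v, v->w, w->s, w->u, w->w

The schema corresponds to a generalized confluence (Geach) condition: \forall x \forall y (xRy \to \exists w (y R^2 w \wedge xRw)).
(a): condition met.
(b): fails — w0Rw1 but no w with w1R²w and w0Rw.
(c): condition met.
Valid on: (a), (c).

(a), (c)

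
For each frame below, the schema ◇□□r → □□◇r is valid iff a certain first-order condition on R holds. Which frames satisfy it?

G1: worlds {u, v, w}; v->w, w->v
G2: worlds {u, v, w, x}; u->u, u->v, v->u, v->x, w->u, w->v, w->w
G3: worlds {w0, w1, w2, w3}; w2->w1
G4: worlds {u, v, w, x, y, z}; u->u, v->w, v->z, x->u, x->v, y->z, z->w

G1, G3

Frame correspondent (Sahlqvist): ∀x ∀y ∀z ((xRy ∧ xR²z) → ∃w (yR²w ∧ zRw)) — i.e. a generalized confluence (Geach) condition.
G1: ✓.
G2: fails — uRu, uR²x but no t with uR²t and xRt.
G3: ✓.
G4: fails — vRw, vR²w but no t with wR²t and wRt.
Valid on: G1, G3.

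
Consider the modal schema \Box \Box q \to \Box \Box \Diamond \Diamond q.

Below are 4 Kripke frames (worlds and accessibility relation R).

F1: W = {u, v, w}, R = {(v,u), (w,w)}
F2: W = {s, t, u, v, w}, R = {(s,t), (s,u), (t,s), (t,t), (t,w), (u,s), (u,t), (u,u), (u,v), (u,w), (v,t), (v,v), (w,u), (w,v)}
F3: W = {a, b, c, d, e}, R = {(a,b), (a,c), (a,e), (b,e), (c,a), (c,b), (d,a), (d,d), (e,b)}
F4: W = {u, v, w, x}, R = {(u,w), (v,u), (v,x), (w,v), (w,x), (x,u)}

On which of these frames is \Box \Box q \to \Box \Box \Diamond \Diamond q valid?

The schema corresponds to a generalized confluence (Geach) condition: \forall x \forall z (x R^2 z \to \exists w (x R^2 w \wedge z R^2 w)).
F1: condition met.
F2: condition met.
F3: condition met.
F4: fails — uR²v but no t with uR²t and vR²t.

F1, F2, F3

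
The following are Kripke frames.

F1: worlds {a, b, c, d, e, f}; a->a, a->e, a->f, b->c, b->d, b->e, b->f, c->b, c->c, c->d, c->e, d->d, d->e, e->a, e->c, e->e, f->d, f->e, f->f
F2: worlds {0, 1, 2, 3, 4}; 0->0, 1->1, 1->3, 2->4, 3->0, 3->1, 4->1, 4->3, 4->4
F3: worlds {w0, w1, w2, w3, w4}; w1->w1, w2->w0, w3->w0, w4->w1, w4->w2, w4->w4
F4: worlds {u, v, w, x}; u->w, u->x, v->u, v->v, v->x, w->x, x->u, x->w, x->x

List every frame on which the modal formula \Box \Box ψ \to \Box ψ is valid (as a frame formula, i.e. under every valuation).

This is the axiom for density; its first-order frame correspondent is \forall x \forall y (Rxy \to \exists z (Rxz \wedge Rzy)).
F1: holds.
F2: holds.
F3: fails — Rw3w0 but no z with Rw3z and Rzw0.
F4: holds.

F1, F2, F4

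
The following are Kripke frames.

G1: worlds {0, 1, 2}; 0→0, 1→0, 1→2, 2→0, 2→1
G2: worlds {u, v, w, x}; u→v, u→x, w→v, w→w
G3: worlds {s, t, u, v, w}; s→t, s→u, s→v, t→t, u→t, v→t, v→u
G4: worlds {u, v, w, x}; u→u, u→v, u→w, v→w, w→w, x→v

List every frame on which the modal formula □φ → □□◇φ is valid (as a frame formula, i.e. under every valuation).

G1, G3

This is the axiom for a generalized confluence (Geach) condition; its first-order frame correspondent is ∀x ∀z (xR²z → ∃w (xRw ∧ zRw)).
G1: satisfies the condition.
G2: fails — wR²v but no t with wRt and vRt.
G3: satisfies the condition.
G4: fails — xR²w but no t with xRt and wRt.
Valid on: G1, G3.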